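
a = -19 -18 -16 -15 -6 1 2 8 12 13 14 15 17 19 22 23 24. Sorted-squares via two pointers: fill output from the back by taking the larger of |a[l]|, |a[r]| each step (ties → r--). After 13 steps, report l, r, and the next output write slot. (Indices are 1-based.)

[1,17] |-19|<=|24| out[17]=576 → r--
[1,16] |-19|<=|23| out[16]=529 → r--
[1,15] |-19|<=|22| out[15]=484 → r--
[1,14] |-19|<=|19| out[14]=361 → r--
[1,13] |-19|>|17| out[13]=361 → l++
[2,13] |-18|>|17| out[12]=324 → l++
[3,13] |-16|<=|17| out[11]=289 → r--
[3,12] |-16|>|15| out[10]=256 → l++
[4,12] |-15|<=|15| out[9]=225 → r--
[4,11] |-15|>|14| out[8]=225 → l++
[5,11] |-6|<=|14| out[7]=196 → r--
[5,10] |-6|<=|13| out[6]=169 → r--
[5,9] |-6|<=|12| out[5]=144 → r--

l=5, r=8, next write slot=4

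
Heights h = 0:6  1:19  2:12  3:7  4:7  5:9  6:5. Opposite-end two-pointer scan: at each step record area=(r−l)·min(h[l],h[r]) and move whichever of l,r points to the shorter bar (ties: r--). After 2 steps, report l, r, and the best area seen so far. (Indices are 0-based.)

l=1, r=5, best area=30

l=0 r=6: min(6,5)*6=30 best=30 *, r--
l=0 r=5: min(6,9)*5=30 best=30, l++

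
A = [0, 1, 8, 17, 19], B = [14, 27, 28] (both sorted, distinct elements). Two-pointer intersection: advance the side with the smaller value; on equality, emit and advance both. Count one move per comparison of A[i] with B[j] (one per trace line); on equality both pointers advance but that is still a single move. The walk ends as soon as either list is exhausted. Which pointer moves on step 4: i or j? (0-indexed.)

j

[i=0,j=0] 0<14 → i++
[i=1,j=0] 1<14 → i++
[i=2,j=0] 8<14 → i++
[i=3,j=0] 17>14 → j++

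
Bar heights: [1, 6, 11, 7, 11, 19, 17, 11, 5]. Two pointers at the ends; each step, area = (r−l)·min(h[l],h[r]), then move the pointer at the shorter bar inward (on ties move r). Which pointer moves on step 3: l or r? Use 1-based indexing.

l=1 r=9: min(1,5)*8=8 best=8 *, l++
l=2 r=9: min(6,5)*7=35 best=35 *, r--
l=2 r=8: min(6,11)*6=36 best=36 *, l++

l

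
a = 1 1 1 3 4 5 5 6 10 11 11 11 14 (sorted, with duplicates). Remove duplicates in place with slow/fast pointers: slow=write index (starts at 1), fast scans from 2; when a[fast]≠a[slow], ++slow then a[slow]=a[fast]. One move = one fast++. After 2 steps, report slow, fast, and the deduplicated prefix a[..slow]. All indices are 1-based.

(s=1,f=2) a[fast]=1=a[slow] dup → fast++
(s=1,f=3) a[fast]=1=a[slow] dup → fast++

slow=1, fast=4, prefix=[1]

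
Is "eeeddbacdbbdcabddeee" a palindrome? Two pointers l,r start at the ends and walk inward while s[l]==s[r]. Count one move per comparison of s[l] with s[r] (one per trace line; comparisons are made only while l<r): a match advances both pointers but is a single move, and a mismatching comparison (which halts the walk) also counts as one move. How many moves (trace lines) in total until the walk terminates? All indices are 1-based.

l=1 r=20: 'e'=='e', l++,r--
l=2 r=19: 'e'=='e', l++,r--
l=3 r=18: 'e'=='e', l++,r--
l=4 r=17: 'd'=='d', l++,r--
l=5 r=16: 'd'=='d', l++,r--
l=6 r=15: 'b'=='b', l++,r--
l=7 r=14: 'a'=='a', l++,r--
l=8 r=13: 'c'=='c', l++,r--
l=9 r=12: 'd'=='d', l++,r--
l=10 r=11: 'b'=='b', l++,r--

10 moves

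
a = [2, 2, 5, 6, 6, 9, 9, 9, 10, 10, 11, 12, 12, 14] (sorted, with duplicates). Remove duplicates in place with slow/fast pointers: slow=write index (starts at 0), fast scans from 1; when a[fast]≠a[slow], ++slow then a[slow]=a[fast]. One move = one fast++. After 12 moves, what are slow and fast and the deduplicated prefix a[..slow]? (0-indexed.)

(s=0,f=1) a[fast]=2=a[slow] dup → fast++
(s=0,f=2) a[fast]=5≠a[slow]=2 write a[1]=5 → slow++,fast++
(s=1,f=3) a[fast]=6≠a[slow]=5 write a[2]=6 → slow++,fast++
(s=2,f=4) a[fast]=6=a[slow] dup → fast++
(s=2,f=5) a[fast]=9≠a[slow]=6 write a[3]=9 → slow++,fast++
(s=3,f=6) a[fast]=9=a[slow] dup → fast++
(s=3,f=7) a[fast]=9=a[slow] dup → fast++
(s=3,f=8) a[fast]=10≠a[slow]=9 write a[4]=10 → slow++,fast++
(s=4,f=9) a[fast]=10=a[slow] dup → fast++
(s=4,f=10) a[fast]=11≠a[slow]=10 write a[5]=11 → slow++,fast++
(s=5,f=11) a[fast]=12≠a[slow]=11 write a[6]=12 → slow++,fast++
(s=6,f=12) a[fast]=12=a[slow] dup → fast++

slow=6, fast=13, prefix=[2, 5, 6, 9, 10, 11, 12]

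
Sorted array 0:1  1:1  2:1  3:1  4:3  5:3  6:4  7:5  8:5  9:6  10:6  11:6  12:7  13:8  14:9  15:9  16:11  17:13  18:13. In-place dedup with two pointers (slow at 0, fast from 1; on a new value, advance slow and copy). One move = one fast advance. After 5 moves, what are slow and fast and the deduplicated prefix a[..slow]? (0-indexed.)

slow=1, fast=6, prefix=[1, 3]

slow=0 fast=1: a[fast]=1=a[slow] dup, fast++
slow=0 fast=2: a[fast]=1=a[slow] dup, fast++
slow=0 fast=3: a[fast]=1=a[slow] dup, fast++
slow=0 fast=4: a[fast]=3≠a[slow]=1 write a[1]=3, slow++,fast++
slow=1 fast=5: a[fast]=3=a[slow] dup, fast++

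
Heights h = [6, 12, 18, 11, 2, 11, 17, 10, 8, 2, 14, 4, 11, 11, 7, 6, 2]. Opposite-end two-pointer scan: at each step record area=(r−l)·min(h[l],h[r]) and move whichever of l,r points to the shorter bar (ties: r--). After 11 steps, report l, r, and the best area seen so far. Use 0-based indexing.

l=2, r=7, best area=132

l=0 r=16: min(6,2)*16=32 best=32 *, r--
l=0 r=15: min(6,6)*15=90 best=90 *, r--
l=0 r=14: min(6,7)*14=84 best=90, l++
l=1 r=14: min(12,7)*13=91 best=91 *, r--
l=1 r=13: min(12,11)*12=132 best=132 *, r--
l=1 r=12: min(12,11)*11=121 best=132, r--
l=1 r=11: min(12,4)*10=40 best=132, r--
l=1 r=10: min(12,14)*9=108 best=132, l++
l=2 r=10: min(18,14)*8=112 best=132, r--
l=2 r=9: min(18,2)*7=14 best=132, r--
l=2 r=8: min(18,8)*6=48 best=132, r--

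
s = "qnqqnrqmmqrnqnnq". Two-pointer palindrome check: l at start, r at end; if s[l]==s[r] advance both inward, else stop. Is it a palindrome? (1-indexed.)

[1,16] 'q'=='q' → l++,r--
[2,15] 'n'=='n' → l++,r--
[3,14] 'q'!='n' → stop

not a palindrome (mismatch at 3,14)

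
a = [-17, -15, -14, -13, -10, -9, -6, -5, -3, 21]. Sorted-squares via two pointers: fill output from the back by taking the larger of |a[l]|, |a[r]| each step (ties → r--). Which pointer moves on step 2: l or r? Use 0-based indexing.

l

[0,9] |-17|<=|21| out[9]=441 → r--
[0,8] |-17|>|-3| out[8]=289 → l++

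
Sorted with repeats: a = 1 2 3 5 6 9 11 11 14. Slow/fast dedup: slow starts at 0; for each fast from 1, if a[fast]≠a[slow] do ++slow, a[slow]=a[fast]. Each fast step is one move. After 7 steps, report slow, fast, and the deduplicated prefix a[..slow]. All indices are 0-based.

(s=0,f=1) a[fast]=2≠a[slow]=1 write a[1]=2 → slow++,fast++
(s=1,f=2) a[fast]=3≠a[slow]=2 write a[2]=3 → slow++,fast++
(s=2,f=3) a[fast]=5≠a[slow]=3 write a[3]=5 → slow++,fast++
(s=3,f=4) a[fast]=6≠a[slow]=5 write a[4]=6 → slow++,fast++
(s=4,f=5) a[fast]=9≠a[slow]=6 write a[5]=9 → slow++,fast++
(s=5,f=6) a[fast]=11≠a[slow]=9 write a[6]=11 → slow++,fast++
(s=6,f=7) a[fast]=11=a[slow] dup → fast++

slow=6, fast=8, prefix=[1, 2, 3, 5, 6, 9, 11]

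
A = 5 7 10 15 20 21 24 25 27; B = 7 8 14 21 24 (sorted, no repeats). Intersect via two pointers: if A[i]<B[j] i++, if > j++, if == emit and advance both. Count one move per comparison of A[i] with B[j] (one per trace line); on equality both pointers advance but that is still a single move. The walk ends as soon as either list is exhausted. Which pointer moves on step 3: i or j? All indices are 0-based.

i=0 j=0: 5<7, i++
i=1 j=0: 7==7 emit, i++,j++
i=2 j=1: 10>8, j++

j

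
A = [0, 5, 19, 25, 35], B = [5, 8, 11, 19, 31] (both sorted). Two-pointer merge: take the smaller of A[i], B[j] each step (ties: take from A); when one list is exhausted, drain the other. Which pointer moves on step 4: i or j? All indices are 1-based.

j

[i=1,j=1] A[i]=0<=B[j]=5 take 0 → i++
[i=2,j=1] A[i]=5<=B[j]=5 take 5 → i++
[i=3,j=1] A[i]=19>B[j]=5 take 5 → j++
[i=3,j=2] A[i]=19>B[j]=8 take 8 → j++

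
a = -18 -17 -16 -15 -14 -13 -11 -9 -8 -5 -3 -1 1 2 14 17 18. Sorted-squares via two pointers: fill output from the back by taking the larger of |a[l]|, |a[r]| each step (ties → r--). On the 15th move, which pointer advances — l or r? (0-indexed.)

r

[0,16] |-18|<=|18| out[16]=324 → r--
[0,15] |-18|>|17| out[15]=324 → l++
[1,15] |-17|<=|17| out[14]=289 → r--
[1,14] |-17|>|14| out[13]=289 → l++
[2,14] |-16|>|14| out[12]=256 → l++
[3,14] |-15|>|14| out[11]=225 → l++
[4,14] |-14|<=|14| out[10]=196 → r--
[4,13] |-14|>|2| out[9]=196 → l++
[5,13] |-13|>|2| out[8]=169 → l++
[6,13] |-11|>|2| out[7]=121 → l++
[7,13] |-9|>|2| out[6]=81 → l++
[8,13] |-8|>|2| out[5]=64 → l++
[9,13] |-5|>|2| out[4]=25 → l++
[10,13] |-3|>|2| out[3]=9 → l++
[11,13] |-1|<=|2| out[2]=4 → r--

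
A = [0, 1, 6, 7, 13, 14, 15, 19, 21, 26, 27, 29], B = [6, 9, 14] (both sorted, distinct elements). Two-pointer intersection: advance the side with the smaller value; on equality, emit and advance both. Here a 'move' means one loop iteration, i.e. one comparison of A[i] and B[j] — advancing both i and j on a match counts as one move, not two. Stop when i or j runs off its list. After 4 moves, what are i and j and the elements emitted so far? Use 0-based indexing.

i=4, j=1, emitted=[6]

[i=0,j=0] 0<6 → i++
[i=1,j=0] 1<6 → i++
[i=2,j=0] 6==6 emit → i++,j++
[i=3,j=1] 7<9 → i++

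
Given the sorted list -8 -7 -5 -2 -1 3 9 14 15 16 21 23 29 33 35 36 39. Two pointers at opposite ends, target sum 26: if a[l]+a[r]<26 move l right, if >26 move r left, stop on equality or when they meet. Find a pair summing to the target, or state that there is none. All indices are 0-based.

(-7, 33)

[0,16] -8+39=31 >26 → r--
[0,15] -8+36=28 >26 → r--
[0,14] -8+35=27 >26 → r--
[0,13] -8+33=25 <26 → l++
[1,13] -7+33=26 → found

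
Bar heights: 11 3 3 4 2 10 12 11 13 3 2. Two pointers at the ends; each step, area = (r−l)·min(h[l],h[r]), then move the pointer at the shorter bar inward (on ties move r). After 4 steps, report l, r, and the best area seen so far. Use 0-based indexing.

[0,10] min(11,2)*10=20 best=20 * → r--
[0,9] min(11,3)*9=27 best=27 * → r--
[0,8] min(11,13)*8=88 best=88 * → l++
[1,8] min(3,13)*7=21 best=88 → l++

l=2, r=8, best area=88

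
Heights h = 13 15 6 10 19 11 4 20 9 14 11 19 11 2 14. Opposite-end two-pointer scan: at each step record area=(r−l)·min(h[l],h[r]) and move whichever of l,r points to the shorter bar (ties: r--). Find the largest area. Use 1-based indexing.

max area = 182

l=1 r=15: min(13,14)*14=182 best=182 *, l++
l=2 r=15: min(15,14)*13=182 best=182, r--
l=2 r=14: min(15,2)*12=24 best=182, r--
l=2 r=13: min(15,11)*11=121 best=182, r--
l=2 r=12: min(15,19)*10=150 best=182, l++
l=3 r=12: min(6,19)*9=54 best=182, l++
l=4 r=12: min(10,19)*8=80 best=182, l++
l=5 r=12: min(19,19)*7=133 best=182, r--
l=5 r=11: min(19,11)*6=66 best=182, r--
l=5 r=10: min(19,14)*5=70 best=182, r--
l=5 r=9: min(19,9)*4=36 best=182, r--
l=5 r=8: min(19,20)*3=57 best=182, l++
l=6 r=8: min(11,20)*2=22 best=182, l++
l=7 r=8: min(4,20)*1=4 best=182, l++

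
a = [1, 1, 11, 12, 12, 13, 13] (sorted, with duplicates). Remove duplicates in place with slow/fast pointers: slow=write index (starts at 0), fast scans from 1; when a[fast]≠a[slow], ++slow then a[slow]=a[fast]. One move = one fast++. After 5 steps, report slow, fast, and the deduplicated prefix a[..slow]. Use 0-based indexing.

(s=0,f=1) a[fast]=1=a[slow] dup → fast++
(s=0,f=2) a[fast]=11≠a[slow]=1 write a[1]=11 → slow++,fast++
(s=1,f=3) a[fast]=12≠a[slow]=11 write a[2]=12 → slow++,fast++
(s=2,f=4) a[fast]=12=a[slow] dup → fast++
(s=2,f=5) a[fast]=13≠a[slow]=12 write a[3]=13 → slow++,fast++

slow=3, fast=6, prefix=[1, 11, 12, 13]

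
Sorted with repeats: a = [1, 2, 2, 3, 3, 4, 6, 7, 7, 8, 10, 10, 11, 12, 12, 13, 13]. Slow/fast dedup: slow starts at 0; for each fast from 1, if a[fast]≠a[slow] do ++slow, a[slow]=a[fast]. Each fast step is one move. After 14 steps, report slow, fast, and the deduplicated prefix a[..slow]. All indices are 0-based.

slow=9, fast=15, prefix=[1, 2, 3, 4, 6, 7, 8, 10, 11, 12]

(s=0,f=1) a[fast]=2≠a[slow]=1 write a[1]=2 → slow++,fast++
(s=1,f=2) a[fast]=2=a[slow] dup → fast++
(s=1,f=3) a[fast]=3≠a[slow]=2 write a[2]=3 → slow++,fast++
(s=2,f=4) a[fast]=3=a[slow] dup → fast++
(s=2,f=5) a[fast]=4≠a[slow]=3 write a[3]=4 → slow++,fast++
(s=3,f=6) a[fast]=6≠a[slow]=4 write a[4]=6 → slow++,fast++
(s=4,f=7) a[fast]=7≠a[slow]=6 write a[5]=7 → slow++,fast++
(s=5,f=8) a[fast]=7=a[slow] dup → fast++
(s=5,f=9) a[fast]=8≠a[slow]=7 write a[6]=8 → slow++,fast++
(s=6,f=10) a[fast]=10≠a[slow]=8 write a[7]=10 → slow++,fast++
(s=7,f=11) a[fast]=10=a[slow] dup → fast++
(s=7,f=12) a[fast]=11≠a[slow]=10 write a[8]=11 → slow++,fast++
(s=8,f=13) a[fast]=12≠a[slow]=11 write a[9]=12 → slow++,fast++
(s=9,f=14) a[fast]=12=a[slow] dup → fast++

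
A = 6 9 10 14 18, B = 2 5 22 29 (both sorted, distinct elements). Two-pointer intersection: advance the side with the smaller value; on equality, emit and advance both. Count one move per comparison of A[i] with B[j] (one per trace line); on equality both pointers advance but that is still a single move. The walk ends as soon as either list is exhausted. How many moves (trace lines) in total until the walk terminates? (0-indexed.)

[i=0,j=0] 6>2 → j++
[i=0,j=1] 6>5 → j++
[i=0,j=2] 6<22 → i++
[i=1,j=2] 9<22 → i++
[i=2,j=2] 10<22 → i++
[i=3,j=2] 14<22 → i++
[i=4,j=2] 18<22 → i++

7 moves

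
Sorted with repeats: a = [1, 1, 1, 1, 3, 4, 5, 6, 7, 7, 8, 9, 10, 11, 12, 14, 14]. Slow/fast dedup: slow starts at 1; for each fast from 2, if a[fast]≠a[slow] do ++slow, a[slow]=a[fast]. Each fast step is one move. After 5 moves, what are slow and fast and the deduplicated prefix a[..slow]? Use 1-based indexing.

slow=3, fast=7, prefix=[1, 3, 4]

(s=1,f=2) a[fast]=1=a[slow] dup → fast++
(s=1,f=3) a[fast]=1=a[slow] dup → fast++
(s=1,f=4) a[fast]=1=a[slow] dup → fast++
(s=1,f=5) a[fast]=3≠a[slow]=1 write a[2]=3 → slow++,fast++
(s=2,f=6) a[fast]=4≠a[slow]=3 write a[3]=4 → slow++,fast++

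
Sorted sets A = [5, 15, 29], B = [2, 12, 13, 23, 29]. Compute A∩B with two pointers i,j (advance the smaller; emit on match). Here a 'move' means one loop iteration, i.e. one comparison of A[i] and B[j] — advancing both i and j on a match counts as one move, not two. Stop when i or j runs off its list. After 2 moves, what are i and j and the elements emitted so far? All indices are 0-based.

i=1, j=1, emitted=[]

i=0 j=0: 5>2, j++
i=0 j=1: 5<12, i++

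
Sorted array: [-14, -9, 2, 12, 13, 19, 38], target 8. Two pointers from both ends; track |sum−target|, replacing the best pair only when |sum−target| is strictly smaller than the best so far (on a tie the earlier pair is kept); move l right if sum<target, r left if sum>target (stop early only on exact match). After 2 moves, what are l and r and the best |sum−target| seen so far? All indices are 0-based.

l=0 r=6: -14+38=24 d=16 *, r--
l=0 r=5: -14+19=5 d=3 *, l++

l=1, r=5, best |Δ|=3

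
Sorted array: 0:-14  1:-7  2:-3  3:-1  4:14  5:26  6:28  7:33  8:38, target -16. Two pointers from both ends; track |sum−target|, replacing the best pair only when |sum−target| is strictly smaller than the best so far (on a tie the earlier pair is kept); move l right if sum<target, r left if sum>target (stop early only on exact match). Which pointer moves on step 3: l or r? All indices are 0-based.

r

[0,8] -14+38=24 d=40 * → r--
[0,7] -14+33=19 d=35 * → r--
[0,6] -14+28=14 d=30 * → r--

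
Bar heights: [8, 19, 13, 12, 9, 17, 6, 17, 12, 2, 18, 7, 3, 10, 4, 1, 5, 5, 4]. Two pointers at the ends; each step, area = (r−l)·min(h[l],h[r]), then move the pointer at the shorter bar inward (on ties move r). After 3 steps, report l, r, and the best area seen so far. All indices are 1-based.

l=1, r=16, best area=85

l=1 r=19: min(8,4)*18=72 best=72 *, r--
l=1 r=18: min(8,5)*17=85 best=85 *, r--
l=1 r=17: min(8,5)*16=80 best=85, r--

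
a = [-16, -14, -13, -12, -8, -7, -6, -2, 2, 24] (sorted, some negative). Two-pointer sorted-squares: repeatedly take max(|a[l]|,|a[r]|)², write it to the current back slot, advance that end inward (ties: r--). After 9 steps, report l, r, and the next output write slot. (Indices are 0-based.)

l=0 r=9: |-16|<=|24| out[9]=576, r--
l=0 r=8: |-16|>|2| out[8]=256, l++
l=1 r=8: |-14|>|2| out[7]=196, l++
l=2 r=8: |-13|>|2| out[6]=169, l++
l=3 r=8: |-12|>|2| out[5]=144, l++
l=4 r=8: |-8|>|2| out[4]=64, l++
l=5 r=8: |-7|>|2| out[3]=49, l++
l=6 r=8: |-6|>|2| out[2]=36, l++
l=7 r=8: |-2|<=|2| out[1]=4, r--

l=7, r=7, next write slot=0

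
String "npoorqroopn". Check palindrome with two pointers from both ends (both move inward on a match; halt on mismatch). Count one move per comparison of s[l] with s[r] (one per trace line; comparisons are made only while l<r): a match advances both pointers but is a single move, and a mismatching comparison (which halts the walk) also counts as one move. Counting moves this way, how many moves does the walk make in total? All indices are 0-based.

5 moves

l=0 r=10: 'n'=='n', l++,r--
l=1 r=9: 'p'=='p', l++,r--
l=2 r=8: 'o'=='o', l++,r--
l=3 r=7: 'o'=='o', l++,r--
l=4 r=6: 'r'=='r', l++,r--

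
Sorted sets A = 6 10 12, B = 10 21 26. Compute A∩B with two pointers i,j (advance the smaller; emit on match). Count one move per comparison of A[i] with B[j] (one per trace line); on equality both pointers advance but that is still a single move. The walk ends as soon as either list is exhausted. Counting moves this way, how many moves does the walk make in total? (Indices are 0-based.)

i=0 j=0: 6<10, i++
i=1 j=0: 10==10 emit, i++,j++
i=2 j=1: 12<21, i++

3 moves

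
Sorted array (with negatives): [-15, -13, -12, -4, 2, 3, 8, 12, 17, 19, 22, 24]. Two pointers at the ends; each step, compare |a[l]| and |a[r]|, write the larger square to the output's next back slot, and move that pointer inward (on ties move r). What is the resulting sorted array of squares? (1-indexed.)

[4, 9, 16, 64, 144, 144, 169, 225, 289, 361, 484, 576]

[1,12] |-15|<=|24| out[12]=576 → r--
[1,11] |-15|<=|22| out[11]=484 → r--
[1,10] |-15|<=|19| out[10]=361 → r--
[1,9] |-15|<=|17| out[9]=289 → r--
[1,8] |-15|>|12| out[8]=225 → l++
[2,8] |-13|>|12| out[7]=169 → l++
[3,8] |-12|<=|12| out[6]=144 → r--
[3,7] |-12|>|8| out[5]=144 → l++
[4,7] |-4|<=|8| out[4]=64 → r--
[4,6] |-4|>|3| out[3]=16 → l++
[5,6] |2|<=|3| out[2]=9 → r--
[5,5] |2|<=|2| out[1]=4 → r--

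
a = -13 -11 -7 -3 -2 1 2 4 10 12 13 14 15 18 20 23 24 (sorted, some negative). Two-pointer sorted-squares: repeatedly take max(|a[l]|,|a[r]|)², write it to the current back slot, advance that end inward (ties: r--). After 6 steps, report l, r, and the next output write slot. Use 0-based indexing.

l=0 r=16: |-13|<=|24| out[16]=576, r--
l=0 r=15: |-13|<=|23| out[15]=529, r--
l=0 r=14: |-13|<=|20| out[14]=400, r--
l=0 r=13: |-13|<=|18| out[13]=324, r--
l=0 r=12: |-13|<=|15| out[12]=225, r--
l=0 r=11: |-13|<=|14| out[11]=196, r--

l=0, r=10, next write slot=10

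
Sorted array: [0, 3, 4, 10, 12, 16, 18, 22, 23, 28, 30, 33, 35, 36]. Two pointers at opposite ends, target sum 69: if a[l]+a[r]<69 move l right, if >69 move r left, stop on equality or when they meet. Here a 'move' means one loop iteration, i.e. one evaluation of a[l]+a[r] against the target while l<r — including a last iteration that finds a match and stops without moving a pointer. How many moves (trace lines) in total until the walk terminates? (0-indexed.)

[0,13] 0+36=36 <69 → l++
[1,13] 3+36=39 <69 → l++
[2,13] 4+36=40 <69 → l++
[3,13] 10+36=46 <69 → l++
[4,13] 12+36=48 <69 → l++
[5,13] 16+36=52 <69 → l++
[6,13] 18+36=54 <69 → l++
[7,13] 22+36=58 <69 → l++
[8,13] 23+36=59 <69 → l++
[9,13] 28+36=64 <69 → l++
[10,13] 30+36=66 <69 → l++
[11,13] 33+36=69 → found

12 moves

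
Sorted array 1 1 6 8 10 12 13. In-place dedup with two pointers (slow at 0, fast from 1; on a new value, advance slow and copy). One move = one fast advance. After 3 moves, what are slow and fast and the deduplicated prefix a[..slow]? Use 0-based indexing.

(s=0,f=1) a[fast]=1=a[slow] dup → fast++
(s=0,f=2) a[fast]=6≠a[slow]=1 write a[1]=6 → slow++,fast++
(s=1,f=3) a[fast]=8≠a[slow]=6 write a[2]=8 → slow++,fast++

slow=2, fast=4, prefix=[1, 6, 8]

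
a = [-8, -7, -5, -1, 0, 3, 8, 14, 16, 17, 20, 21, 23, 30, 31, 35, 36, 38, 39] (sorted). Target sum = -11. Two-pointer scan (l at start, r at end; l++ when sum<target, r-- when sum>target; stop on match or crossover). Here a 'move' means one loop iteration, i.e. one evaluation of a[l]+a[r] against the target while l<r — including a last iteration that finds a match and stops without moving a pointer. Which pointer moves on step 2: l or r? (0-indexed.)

l=0 r=18: -8+39=31 >-11, r--
l=0 r=17: -8+38=30 >-11, r--

r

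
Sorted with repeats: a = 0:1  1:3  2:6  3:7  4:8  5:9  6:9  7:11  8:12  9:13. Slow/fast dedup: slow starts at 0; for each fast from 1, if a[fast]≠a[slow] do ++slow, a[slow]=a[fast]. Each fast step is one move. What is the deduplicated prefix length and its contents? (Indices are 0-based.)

slow=0 fast=1: a[fast]=3≠a[slow]=1 write a[1]=3, slow++,fast++
slow=1 fast=2: a[fast]=6≠a[slow]=3 write a[2]=6, slow++,fast++
slow=2 fast=3: a[fast]=7≠a[slow]=6 write a[3]=7, slow++,fast++
slow=3 fast=4: a[fast]=8≠a[slow]=7 write a[4]=8, slow++,fast++
slow=4 fast=5: a[fast]=9≠a[slow]=8 write a[5]=9, slow++,fast++
slow=5 fast=6: a[fast]=9=a[slow] dup, fast++
slow=5 fast=7: a[fast]=11≠a[slow]=9 write a[6]=11, slow++,fast++
slow=6 fast=8: a[fast]=12≠a[slow]=11 write a[7]=12, slow++,fast++
slow=7 fast=9: a[fast]=13≠a[slow]=12 write a[8]=13, slow++,fast++

length 9; prefix = [1, 3, 6, 7, 8, 9, 11, 12, 13]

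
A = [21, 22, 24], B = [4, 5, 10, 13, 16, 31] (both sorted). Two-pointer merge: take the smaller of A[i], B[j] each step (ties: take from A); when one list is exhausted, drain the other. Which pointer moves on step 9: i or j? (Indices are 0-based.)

j

i=0 j=0: A[i]=21>B[j]=4 take 4, j++
i=0 j=1: A[i]=21>B[j]=5 take 5, j++
i=0 j=2: A[i]=21>B[j]=10 take 10, j++
i=0 j=3: A[i]=21>B[j]=13 take 13, j++
i=0 j=4: A[i]=21>B[j]=16 take 16, j++
i=0 j=5: A[i]=21<=B[j]=31 take 21, i++
i=1 j=5: A[i]=22<=B[j]=31 take 22, i++
i=2 j=5: A[i]=24<=B[j]=31 take 24, i++
i=3 j=5: A done, take B[j]=31, j++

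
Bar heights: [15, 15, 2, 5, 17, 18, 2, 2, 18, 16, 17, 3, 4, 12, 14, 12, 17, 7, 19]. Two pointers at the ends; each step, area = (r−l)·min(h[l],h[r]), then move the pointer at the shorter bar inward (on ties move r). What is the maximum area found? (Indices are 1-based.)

max area = 270

l=1 r=19: min(15,19)*18=270 best=270 *, l++
l=2 r=19: min(15,19)*17=255 best=270, l++
l=3 r=19: min(2,19)*16=32 best=270, l++
l=4 r=19: min(5,19)*15=75 best=270, l++
l=5 r=19: min(17,19)*14=238 best=270, l++
l=6 r=19: min(18,19)*13=234 best=270, l++
l=7 r=19: min(2,19)*12=24 best=270, l++
l=8 r=19: min(2,19)*11=22 best=270, l++
l=9 r=19: min(18,19)*10=180 best=270, l++
l=10 r=19: min(16,19)*9=144 best=270, l++
l=11 r=19: min(17,19)*8=136 best=270, l++
l=12 r=19: min(3,19)*7=21 best=270, l++
l=13 r=19: min(4,19)*6=24 best=270, l++
l=14 r=19: min(12,19)*5=60 best=270, l++
l=15 r=19: min(14,19)*4=56 best=270, l++
l=16 r=19: min(12,19)*3=36 best=270, l++
l=17 r=19: min(17,19)*2=34 best=270, l++
l=18 r=19: min(7,19)*1=7 best=270, l++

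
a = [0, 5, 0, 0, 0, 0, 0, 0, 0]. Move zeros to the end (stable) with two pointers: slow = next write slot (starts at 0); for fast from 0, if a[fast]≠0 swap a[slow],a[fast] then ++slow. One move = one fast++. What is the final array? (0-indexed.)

[5, 0, 0, 0, 0, 0, 0, 0, 0]

(s=0,f=0) a[fast]=0 → fast++
(s=0,f=1) a[fast]=5≠0 swap→a[0]=5 → slow++,fast++
(s=1,f=2) a[fast]=0 → fast++
(s=1,f=3) a[fast]=0 → fast++
(s=1,f=4) a[fast]=0 → fast++
(s=1,f=5) a[fast]=0 → fast++
(s=1,f=6) a[fast]=0 → fast++
(s=1,f=7) a[fast]=0 → fast++
(s=1,f=8) a[fast]=0 → fast++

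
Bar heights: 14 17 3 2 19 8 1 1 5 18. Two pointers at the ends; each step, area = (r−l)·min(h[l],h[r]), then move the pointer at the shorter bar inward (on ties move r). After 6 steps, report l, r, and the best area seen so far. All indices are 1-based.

l=1 r=10: min(14,18)*9=126 best=126 *, l++
l=2 r=10: min(17,18)*8=136 best=136 *, l++
l=3 r=10: min(3,18)*7=21 best=136, l++
l=4 r=10: min(2,18)*6=12 best=136, l++
l=5 r=10: min(19,18)*5=90 best=136, r--
l=5 r=9: min(19,5)*4=20 best=136, r--

l=5, r=8, best area=136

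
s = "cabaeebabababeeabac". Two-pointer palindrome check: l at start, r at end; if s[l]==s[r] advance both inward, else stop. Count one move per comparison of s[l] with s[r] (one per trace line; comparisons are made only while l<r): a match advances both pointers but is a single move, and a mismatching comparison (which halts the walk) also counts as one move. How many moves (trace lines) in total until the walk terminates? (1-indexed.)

9 moves

l=1 r=19: 'c'=='c', l++,r--
l=2 r=18: 'a'=='a', l++,r--
l=3 r=17: 'b'=='b', l++,r--
l=4 r=16: 'a'=='a', l++,r--
l=5 r=15: 'e'=='e', l++,r--
l=6 r=14: 'e'=='e', l++,r--
l=7 r=13: 'b'=='b', l++,r--
l=8 r=12: 'a'=='a', l++,r--
l=9 r=11: 'b'=='b', l++,r--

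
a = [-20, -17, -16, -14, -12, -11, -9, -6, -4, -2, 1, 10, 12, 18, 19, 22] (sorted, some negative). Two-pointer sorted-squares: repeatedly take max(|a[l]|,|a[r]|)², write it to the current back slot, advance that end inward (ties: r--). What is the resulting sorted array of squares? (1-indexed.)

[1, 4, 16, 36, 81, 100, 121, 144, 144, 196, 256, 289, 324, 361, 400, 484]

[1,16] |-20|<=|22| out[16]=484 → r--
[1,15] |-20|>|19| out[15]=400 → l++
[2,15] |-17|<=|19| out[14]=361 → r--
[2,14] |-17|<=|18| out[13]=324 → r--
[2,13] |-17|>|12| out[12]=289 → l++
[3,13] |-16|>|12| out[11]=256 → l++
[4,13] |-14|>|12| out[10]=196 → l++
[5,13] |-12|<=|12| out[9]=144 → r--
[5,12] |-12|>|10| out[8]=144 → l++
[6,12] |-11|>|10| out[7]=121 → l++
[7,12] |-9|<=|10| out[6]=100 → r--
[7,11] |-9|>|1| out[5]=81 → l++
[8,11] |-6|>|1| out[4]=36 → l++
[9,11] |-4|>|1| out[3]=16 → l++
[10,11] |-2|>|1| out[2]=4 → l++
[11,11] |1|<=|1| out[1]=1 → r--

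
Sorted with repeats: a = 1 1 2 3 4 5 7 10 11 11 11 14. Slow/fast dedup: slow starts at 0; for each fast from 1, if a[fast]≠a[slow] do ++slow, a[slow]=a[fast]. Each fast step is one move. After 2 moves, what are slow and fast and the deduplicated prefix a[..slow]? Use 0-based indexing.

slow=0 fast=1: a[fast]=1=a[slow] dup, fast++
slow=0 fast=2: a[fast]=2≠a[slow]=1 write a[1]=2, slow++,fast++

slow=1, fast=3, prefix=[1, 2]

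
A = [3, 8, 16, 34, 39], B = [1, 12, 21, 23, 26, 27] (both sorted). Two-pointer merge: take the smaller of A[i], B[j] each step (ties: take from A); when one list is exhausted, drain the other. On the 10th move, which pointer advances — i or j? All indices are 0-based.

i

i=0 j=0: A[i]=3>B[j]=1 take 1, j++
i=0 j=1: A[i]=3<=B[j]=12 take 3, i++
i=1 j=1: A[i]=8<=B[j]=12 take 8, i++
i=2 j=1: A[i]=16>B[j]=12 take 12, j++
i=2 j=2: A[i]=16<=B[j]=21 take 16, i++
i=3 j=2: A[i]=34>B[j]=21 take 21, j++
i=3 j=3: A[i]=34>B[j]=23 take 23, j++
i=3 j=4: A[i]=34>B[j]=26 take 26, j++
i=3 j=5: A[i]=34>B[j]=27 take 27, j++
i=3 j=6: B done, take A[i]=34, i++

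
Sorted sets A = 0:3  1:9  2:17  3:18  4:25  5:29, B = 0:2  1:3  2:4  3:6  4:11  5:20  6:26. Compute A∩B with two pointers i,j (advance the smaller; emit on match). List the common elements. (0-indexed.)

i=0 j=0: 3>2, j++
i=0 j=1: 3==3 emit, i++,j++
i=1 j=2: 9>4, j++
i=1 j=3: 9>6, j++
i=1 j=4: 9<11, i++
i=2 j=4: 17>11, j++
i=2 j=5: 17<20, i++
i=3 j=5: 18<20, i++
i=4 j=5: 25>20, j++
i=4 j=6: 25<26, i++
i=5 j=6: 29>26, j++

intersection = [3]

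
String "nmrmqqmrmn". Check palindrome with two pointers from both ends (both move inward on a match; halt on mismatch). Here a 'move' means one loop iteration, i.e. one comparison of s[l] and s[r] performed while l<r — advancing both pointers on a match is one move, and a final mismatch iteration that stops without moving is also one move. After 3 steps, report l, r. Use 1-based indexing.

l=4, r=7

[1,10] 'n'=='n' → l++,r--
[2,9] 'm'=='m' → l++,r--
[3,8] 'r'=='r' → l++,r--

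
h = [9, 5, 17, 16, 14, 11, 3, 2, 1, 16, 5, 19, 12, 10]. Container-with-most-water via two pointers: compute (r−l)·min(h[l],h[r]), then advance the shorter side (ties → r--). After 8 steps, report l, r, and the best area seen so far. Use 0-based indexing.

l=0 r=13: min(9,10)*13=117 best=117 *, l++
l=1 r=13: min(5,10)*12=60 best=117, l++
l=2 r=13: min(17,10)*11=110 best=117, r--
l=2 r=12: min(17,12)*10=120 best=120 *, r--
l=2 r=11: min(17,19)*9=153 best=153 *, l++
l=3 r=11: min(16,19)*8=128 best=153, l++
l=4 r=11: min(14,19)*7=98 best=153, l++
l=5 r=11: min(11,19)*6=66 best=153, l++

l=6, r=11, best area=153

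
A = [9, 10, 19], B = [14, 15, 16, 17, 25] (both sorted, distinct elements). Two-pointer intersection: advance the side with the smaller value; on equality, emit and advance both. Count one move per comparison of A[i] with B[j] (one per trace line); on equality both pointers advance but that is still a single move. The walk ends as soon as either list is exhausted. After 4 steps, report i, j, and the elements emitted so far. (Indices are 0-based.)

i=2, j=2, emitted=[]

i=0 j=0: 9<14, i++
i=1 j=0: 10<14, i++
i=2 j=0: 19>14, j++
i=2 j=1: 19>15, j++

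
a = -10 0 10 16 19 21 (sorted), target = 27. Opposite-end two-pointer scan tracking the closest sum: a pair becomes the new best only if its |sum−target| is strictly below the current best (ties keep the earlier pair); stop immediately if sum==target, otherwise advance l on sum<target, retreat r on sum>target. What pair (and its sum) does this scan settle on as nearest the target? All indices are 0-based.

pair (10, 16) with sum 26 (|Δ|=1)

[0,5] -10+21=11 d=16 * → l++
[1,5] 0+21=21 d=6 * → l++
[2,5] 10+21=31 d=4 * → r--
[2,4] 10+19=29 d=2 * → r--
[2,3] 10+16=26 d=1 * → l++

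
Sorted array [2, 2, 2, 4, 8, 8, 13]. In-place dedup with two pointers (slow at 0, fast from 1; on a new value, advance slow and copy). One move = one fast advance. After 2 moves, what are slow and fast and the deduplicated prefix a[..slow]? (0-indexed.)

(s=0,f=1) a[fast]=2=a[slow] dup → fast++
(s=0,f=2) a[fast]=2=a[slow] dup → fast++

slow=0, fast=3, prefix=[2]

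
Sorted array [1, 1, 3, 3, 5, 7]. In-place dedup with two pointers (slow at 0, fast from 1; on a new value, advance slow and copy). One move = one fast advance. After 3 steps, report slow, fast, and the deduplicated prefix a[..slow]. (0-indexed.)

(s=0,f=1) a[fast]=1=a[slow] dup → fast++
(s=0,f=2) a[fast]=3≠a[slow]=1 write a[1]=3 → slow++,fast++
(s=1,f=3) a[fast]=3=a[slow] dup → fast++

slow=1, fast=4, prefix=[1, 3]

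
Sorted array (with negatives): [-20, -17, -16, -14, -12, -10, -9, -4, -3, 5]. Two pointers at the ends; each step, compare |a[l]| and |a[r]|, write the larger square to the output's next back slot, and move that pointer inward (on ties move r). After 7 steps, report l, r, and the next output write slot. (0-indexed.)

l=7, r=9, next write slot=2

l=0 r=9: |-20|>|5| out[9]=400, l++
l=1 r=9: |-17|>|5| out[8]=289, l++
l=2 r=9: |-16|>|5| out[7]=256, l++
l=3 r=9: |-14|>|5| out[6]=196, l++
l=4 r=9: |-12|>|5| out[5]=144, l++
l=5 r=9: |-10|>|5| out[4]=100, l++
l=6 r=9: |-9|>|5| out[3]=81, l++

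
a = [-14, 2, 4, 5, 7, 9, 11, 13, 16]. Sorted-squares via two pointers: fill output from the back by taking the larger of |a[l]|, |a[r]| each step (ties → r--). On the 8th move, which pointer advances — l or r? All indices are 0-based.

r

l=0 r=8: |-14|<=|16| out[8]=256, r--
l=0 r=7: |-14|>|13| out[7]=196, l++
l=1 r=7: |2|<=|13| out[6]=169, r--
l=1 r=6: |2|<=|11| out[5]=121, r--
l=1 r=5: |2|<=|9| out[4]=81, r--
l=1 r=4: |2|<=|7| out[3]=49, r--
l=1 r=3: |2|<=|5| out[2]=25, r--
l=1 r=2: |2|<=|4| out[1]=16, r--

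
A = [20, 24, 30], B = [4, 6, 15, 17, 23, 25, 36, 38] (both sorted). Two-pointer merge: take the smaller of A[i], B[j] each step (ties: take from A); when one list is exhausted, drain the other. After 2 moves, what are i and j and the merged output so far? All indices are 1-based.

i=1, j=3, merged so far=[4, 6]

[i=1,j=1] A[i]=20>B[j]=4 take 4 → j++
[i=1,j=2] A[i]=20>B[j]=6 take 6 → j++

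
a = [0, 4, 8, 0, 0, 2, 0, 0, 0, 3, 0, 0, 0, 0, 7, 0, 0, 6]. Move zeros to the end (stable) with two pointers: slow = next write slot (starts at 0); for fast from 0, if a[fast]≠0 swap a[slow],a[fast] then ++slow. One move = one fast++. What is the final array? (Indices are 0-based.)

slow=0 fast=0: a[fast]=0, fast++
slow=0 fast=1: a[fast]=4≠0 swap→a[0]=4, slow++,fast++
slow=1 fast=2: a[fast]=8≠0 swap→a[1]=8, slow++,fast++
slow=2 fast=3: a[fast]=0, fast++
slow=2 fast=4: a[fast]=0, fast++
slow=2 fast=5: a[fast]=2≠0 swap→a[2]=2, slow++,fast++
slow=3 fast=6: a[fast]=0, fast++
slow=3 fast=7: a[fast]=0, fast++
slow=3 fast=8: a[fast]=0, fast++
slow=3 fast=9: a[fast]=3≠0 swap→a[3]=3, slow++,fast++
slow=4 fast=10: a[fast]=0, fast++
slow=4 fast=11: a[fast]=0, fast++
slow=4 fast=12: a[fast]=0, fast++
slow=4 fast=13: a[fast]=0, fast++
slow=4 fast=14: a[fast]=7≠0 swap→a[4]=7, slow++,fast++
slow=5 fast=15: a[fast]=0, fast++
slow=5 fast=16: a[fast]=0, fast++
slow=5 fast=17: a[fast]=6≠0 swap→a[5]=6, slow++,fast++

[4, 8, 2, 3, 7, 6, 0, 0, 0, 0, 0, 0, 0, 0, 0, 0, 0, 0]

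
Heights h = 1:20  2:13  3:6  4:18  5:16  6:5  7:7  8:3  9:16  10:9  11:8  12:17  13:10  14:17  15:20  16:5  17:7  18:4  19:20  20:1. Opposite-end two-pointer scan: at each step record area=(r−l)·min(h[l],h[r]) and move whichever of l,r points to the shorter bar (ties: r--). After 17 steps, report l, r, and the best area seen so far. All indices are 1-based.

l=1, r=3, best area=360

[1,20] min(20,1)*19=19 best=19 * → r--
[1,19] min(20,20)*18=360 best=360 * → r--
[1,18] min(20,4)*17=68 best=360 → r--
[1,17] min(20,7)*16=112 best=360 → r--
[1,16] min(20,5)*15=75 best=360 → r--
[1,15] min(20,20)*14=280 best=360 → r--
[1,14] min(20,17)*13=221 best=360 → r--
[1,13] min(20,10)*12=120 best=360 → r--
[1,12] min(20,17)*11=187 best=360 → r--
[1,11] min(20,8)*10=80 best=360 → r--
[1,10] min(20,9)*9=81 best=360 → r--
[1,9] min(20,16)*8=128 best=360 → r--
[1,8] min(20,3)*7=21 best=360 → r--
[1,7] min(20,7)*6=42 best=360 → r--
[1,6] min(20,5)*5=25 best=360 → r--
[1,5] min(20,16)*4=64 best=360 → r--
[1,4] min(20,18)*3=54 best=360 → r--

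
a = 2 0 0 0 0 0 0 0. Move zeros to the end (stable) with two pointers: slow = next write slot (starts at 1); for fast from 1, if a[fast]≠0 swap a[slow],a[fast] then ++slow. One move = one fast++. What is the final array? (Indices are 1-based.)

slow=1 fast=1: a[fast]=2≠0 swap→a[1]=2, slow++,fast++
slow=2 fast=2: a[fast]=0, fast++
slow=2 fast=3: a[fast]=0, fast++
slow=2 fast=4: a[fast]=0, fast++
slow=2 fast=5: a[fast]=0, fast++
slow=2 fast=6: a[fast]=0, fast++
slow=2 fast=7: a[fast]=0, fast++
slow=2 fast=8: a[fast]=0, fast++

[2, 0, 0, 0, 0, 0, 0, 0]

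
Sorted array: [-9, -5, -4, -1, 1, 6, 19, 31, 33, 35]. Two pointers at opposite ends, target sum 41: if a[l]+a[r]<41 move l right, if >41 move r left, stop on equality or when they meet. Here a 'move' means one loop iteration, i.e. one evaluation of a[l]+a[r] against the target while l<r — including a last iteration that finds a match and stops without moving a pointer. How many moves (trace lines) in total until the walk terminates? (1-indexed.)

l=1 r=10: -9+35=26 <41, l++
l=2 r=10: -5+35=30 <41, l++
l=3 r=10: -4+35=31 <41, l++
l=4 r=10: -1+35=34 <41, l++
l=5 r=10: 1+35=36 <41, l++
l=6 r=10: 6+35=41, found

6 moves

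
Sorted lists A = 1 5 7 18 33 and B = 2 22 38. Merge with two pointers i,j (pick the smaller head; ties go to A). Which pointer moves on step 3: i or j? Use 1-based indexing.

i

[i=1,j=1] A[i]=1<=B[j]=2 take 1 → i++
[i=2,j=1] A[i]=5>B[j]=2 take 2 → j++
[i=2,j=2] A[i]=5<=B[j]=22 take 5 → i++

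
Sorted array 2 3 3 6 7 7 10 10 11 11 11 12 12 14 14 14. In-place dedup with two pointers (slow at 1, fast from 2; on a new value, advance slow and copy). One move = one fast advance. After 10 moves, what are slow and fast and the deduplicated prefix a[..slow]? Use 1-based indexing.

slow=1 fast=2: a[fast]=3≠a[slow]=2 write a[2]=3, slow++,fast++
slow=2 fast=3: a[fast]=3=a[slow] dup, fast++
slow=2 fast=4: a[fast]=6≠a[slow]=3 write a[3]=6, slow++,fast++
slow=3 fast=5: a[fast]=7≠a[slow]=6 write a[4]=7, slow++,fast++
slow=4 fast=6: a[fast]=7=a[slow] dup, fast++
slow=4 fast=7: a[fast]=10≠a[slow]=7 write a[5]=10, slow++,fast++
slow=5 fast=8: a[fast]=10=a[slow] dup, fast++
slow=5 fast=9: a[fast]=11≠a[slow]=10 write a[6]=11, slow++,fast++
slow=6 fast=10: a[fast]=11=a[slow] dup, fast++
slow=6 fast=11: a[fast]=11=a[slow] dup, fast++

slow=6, fast=12, prefix=[2, 3, 6, 7, 10, 11]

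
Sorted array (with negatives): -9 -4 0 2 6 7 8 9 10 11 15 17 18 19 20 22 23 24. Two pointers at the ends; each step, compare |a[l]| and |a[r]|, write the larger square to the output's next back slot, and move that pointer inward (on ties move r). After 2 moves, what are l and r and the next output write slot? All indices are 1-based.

l=1, r=16, next write slot=16

l=1 r=18: |-9|<=|24| out[18]=576, r--
l=1 r=17: |-9|<=|23| out[17]=529, r--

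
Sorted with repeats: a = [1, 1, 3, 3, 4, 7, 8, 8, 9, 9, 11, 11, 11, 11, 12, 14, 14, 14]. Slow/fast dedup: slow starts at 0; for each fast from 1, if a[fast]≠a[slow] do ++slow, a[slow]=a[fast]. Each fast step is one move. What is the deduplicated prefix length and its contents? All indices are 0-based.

slow=0 fast=1: a[fast]=1=a[slow] dup, fast++
slow=0 fast=2: a[fast]=3≠a[slow]=1 write a[1]=3, slow++,fast++
slow=1 fast=3: a[fast]=3=a[slow] dup, fast++
slow=1 fast=4: a[fast]=4≠a[slow]=3 write a[2]=4, slow++,fast++
slow=2 fast=5: a[fast]=7≠a[slow]=4 write a[3]=7, slow++,fast++
slow=3 fast=6: a[fast]=8≠a[slow]=7 write a[4]=8, slow++,fast++
slow=4 fast=7: a[fast]=8=a[slow] dup, fast++
slow=4 fast=8: a[fast]=9≠a[slow]=8 write a[5]=9, slow++,fast++
slow=5 fast=9: a[fast]=9=a[slow] dup, fast++
slow=5 fast=10: a[fast]=11≠a[slow]=9 write a[6]=11, slow++,fast++
slow=6 fast=11: a[fast]=11=a[slow] dup, fast++
slow=6 fast=12: a[fast]=11=a[slow] dup, fast++
slow=6 fast=13: a[fast]=11=a[slow] dup, fast++
slow=6 fast=14: a[fast]=12≠a[slow]=11 write a[7]=12, slow++,fast++
slow=7 fast=15: a[fast]=14≠a[slow]=12 write a[8]=14, slow++,fast++
slow=8 fast=16: a[fast]=14=a[slow] dup, fast++
slow=8 fast=17: a[fast]=14=a[slow] dup, fast++

length 9; prefix = [1, 3, 4, 7, 8, 9, 11, 12, 14]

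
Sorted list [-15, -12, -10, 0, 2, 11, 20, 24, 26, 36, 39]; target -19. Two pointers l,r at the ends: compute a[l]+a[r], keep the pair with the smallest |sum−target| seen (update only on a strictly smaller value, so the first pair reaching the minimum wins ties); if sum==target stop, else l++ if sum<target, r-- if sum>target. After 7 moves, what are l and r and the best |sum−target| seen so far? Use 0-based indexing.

l=0, r=3, best |Δ|=6

[0,10] -15+39=24 d=43 * → r--
[0,9] -15+36=21 d=40 * → r--
[0,8] -15+26=11 d=30 * → r--
[0,7] -15+24=9 d=28 * → r--
[0,6] -15+20=5 d=24 * → r--
[0,5] -15+11=-4 d=15 * → r--
[0,4] -15+2=-13 d=6 * → r--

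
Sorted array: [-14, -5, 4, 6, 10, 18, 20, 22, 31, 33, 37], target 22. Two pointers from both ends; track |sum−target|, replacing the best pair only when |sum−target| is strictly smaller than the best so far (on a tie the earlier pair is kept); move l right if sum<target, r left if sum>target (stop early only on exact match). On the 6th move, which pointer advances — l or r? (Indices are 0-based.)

[0,10] -14+37=23 d=1 * → r--
[0,9] -14+33=19 d=3 → l++
[1,9] -5+33=28 d=6 → r--
[1,8] -5+31=26 d=4 → r--
[1,7] -5+22=17 d=5 → l++
[2,7] 4+22=26 d=4 → r--

r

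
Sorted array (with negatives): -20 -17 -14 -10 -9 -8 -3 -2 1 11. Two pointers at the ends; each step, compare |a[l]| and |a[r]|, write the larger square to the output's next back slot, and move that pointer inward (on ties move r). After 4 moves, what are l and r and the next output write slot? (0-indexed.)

[0,9] |-20|>|11| out[9]=400 → l++
[1,9] |-17|>|11| out[8]=289 → l++
[2,9] |-14|>|11| out[7]=196 → l++
[3,9] |-10|<=|11| out[6]=121 → r--

l=3, r=8, next write slot=5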